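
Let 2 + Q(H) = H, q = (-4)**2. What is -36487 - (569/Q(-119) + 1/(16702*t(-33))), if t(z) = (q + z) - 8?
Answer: -1843215182779/50523550 ≈ -36482.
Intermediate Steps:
q = 16
t(z) = 8 + z (t(z) = (16 + z) - 8 = 8 + z)
Q(H) = -2 + H
-36487 - (569/Q(-119) + 1/(16702*t(-33))) = -36487 - (569/(-2 - 119) + 1/(16702*(8 - 33))) = -36487 - (569/(-121) + (1/16702)/(-25)) = -36487 - (569*(-1/121) + (1/16702)*(-1/25)) = -36487 - (-569/121 - 1/417550) = -36487 - 1*(-237586071/50523550) = -36487 + 237586071/50523550 = -1843215182779/50523550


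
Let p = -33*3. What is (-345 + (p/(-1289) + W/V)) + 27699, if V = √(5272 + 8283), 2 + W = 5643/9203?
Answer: 35259405/1289 - 12763*√13555/124746665 ≈ 27354.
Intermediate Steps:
W = -12763/9203 (W = -2 + 5643/9203 = -12763/9203 ≈ -1.3868)
V = √13555 ≈ 116.43
p = -99
(-345 + (p/(-1289) + W/V)) + 27699 = (-345 + (-99/(-1289) - 12763*√13555/13555/9203)) + 27699 = (-345 + (-99*(-1/1289) - 12763*√13555/124746665)) + 27699 = (-345 + (99/1289 - 12763*√13555/124746665)) + 27699 = (-444606/1289 - 12763*√13555/124746665) + 27699 = 35259405/1289 - 12763*√13555/124746665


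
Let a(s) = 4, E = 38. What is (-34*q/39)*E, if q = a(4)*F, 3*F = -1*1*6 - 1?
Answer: 36176/117 ≈ 309.20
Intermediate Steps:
F = -7/3 (F = (-1*1*6 - 1)/3 = (-1*6 - 1)/3 = (-6 - 1)/3 = (⅓)*(-7) = -7/3 ≈ -2.3333)
q = -28/3 (q = 4*(-7/3) = -28/3 ≈ -9.3333)
(-34*q/39)*E = -(-952)/(3*39)*38 = -34*(-28/117)*38 = (952/117)*38 = 36176/117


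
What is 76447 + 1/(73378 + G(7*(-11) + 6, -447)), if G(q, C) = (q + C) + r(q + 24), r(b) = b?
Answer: 5566335412/72813 ≈ 76447.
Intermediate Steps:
G(q, C) = 24 + C + 2*q (G(q, C) = (q + C) + (q + 24) = (C + q) + (24 + q) = 24 + C + 2*q)
76447 + 1/(73378 + G(7*(-11) + 6, -447)) = 76447 + 1/(73378 + (24 - 447 + 2*(7*(-11) + 6))) = 76447 + 1/(73378 + (24 - 447 + 2*(-77 + 6))) = 76447 + 1/(73378 + (24 - 447 + 2*(-71))) = 76447 + 1/(73378 + (24 - 447 - 142)) = 76447 + 1/(73378 - 565) = 76447 + 1/72813 = 5566335412/72813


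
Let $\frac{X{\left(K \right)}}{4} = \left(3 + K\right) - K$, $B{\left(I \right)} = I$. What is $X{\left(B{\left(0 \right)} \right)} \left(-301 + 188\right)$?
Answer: $-1356$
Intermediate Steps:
$X{\left(K \right)} = 12$ ($X{\left(K \right)} = 4 \left(\left(3 + K\right) - K\right) = 4 \cdot 3 = 12$)
$X{\left(B{\left(0 \right)} \right)} \left(-301 + 188\right) = 12 \left(-301 + 188\right) = 12 \left(-113\right) = -1356$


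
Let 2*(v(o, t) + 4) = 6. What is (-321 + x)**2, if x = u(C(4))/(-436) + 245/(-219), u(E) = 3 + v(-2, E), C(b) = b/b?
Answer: 236507827773721/2279298564 ≈ 1.0376e+5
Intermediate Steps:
v(o, t) = -1 (v(o, t) = -4 + (1/2)*6 = -4 + 3 = -1)
C(b) = 1
u(E) = 2 (u(E) = 3 - 1 = 2)
x = -53629/47742 (x = 2/(-436) + 245/(-219) = 2*(-1/436) + 245*(-1/219) = -1/218 - 245/219 = -53629/47742 ≈ -1.1233)
(-321 + x)**2 = (-321 - 53629/47742)**2 = (-15378811/47742)**2 = 236507827773721/2279298564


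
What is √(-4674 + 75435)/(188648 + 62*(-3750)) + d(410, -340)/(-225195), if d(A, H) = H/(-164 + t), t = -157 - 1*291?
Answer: -1/405351 - √70761/43852 ≈ -0.0060685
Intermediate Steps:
t = -448 (t = -157 - 291 = -448)
d(A, H) = -H/612 (d(A, H) = H/(-164 - 448) = H/(-612) = -H/612)
√(-4674 + 75435)/(188648 + 62*(-3750)) + d(410, -340)/(-225195) = √(-4674 + 75435)/(188648 + 62*(-3750)) - 1/612*(-340)/(-225195) = √70761/(188648 - 232500) + (5/9)*(-1/225195) = √70761/(-43852) - 1/405351 = √70761*(-1/43852) - 1/405351 = -√70761/43852 - 1/405351 = -1/405351 - √70761/43852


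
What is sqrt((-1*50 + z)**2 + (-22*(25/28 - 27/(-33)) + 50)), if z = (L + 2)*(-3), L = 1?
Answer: sqrt(684698)/14 ≈ 59.105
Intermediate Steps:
z = -9 (z = (1 + 2)*(-3) = 3*(-3) = -9)
sqrt((-1*50 + z)**2 + (-22*(25/28 - 27/(-33)) + 50)) = sqrt((-1*50 - 9)**2 + (-22*(25/28 - 27/(-33)) + 50)) = sqrt((-50 - 9)**2 + (-22*(25*(1/28) - 27*(-1/33)) + 50)) = sqrt((-59)**2 + (-22*(25/28 + 9/11) + 50)) = sqrt(3481 + (-22*527/308 + 50)) = sqrt(3481 + (-527/14 + 50)) = sqrt(3481 + 173/14) = sqrt(48907/14) = sqrt(684698)/14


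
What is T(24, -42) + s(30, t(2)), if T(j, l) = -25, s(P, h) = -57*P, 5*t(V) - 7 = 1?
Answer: -1735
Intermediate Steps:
t(V) = 8/5 (t(V) = 7/5 + (⅕)*1 = 7/5 + ⅕ = 8/5)
T(24, -42) + s(30, t(2)) = -25 - 57*30 = -25 - 1710 = -1735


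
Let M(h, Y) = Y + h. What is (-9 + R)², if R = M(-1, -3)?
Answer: 169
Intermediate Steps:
R = -4 (R = -3 - 1 = -4)
(-9 + R)² = (-9 - 4)² = (-13)² = 169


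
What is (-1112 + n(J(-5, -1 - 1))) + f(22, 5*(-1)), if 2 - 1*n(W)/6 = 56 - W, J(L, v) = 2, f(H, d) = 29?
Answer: -1395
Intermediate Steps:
n(W) = -324 + 6*W (n(W) = 12 - 6*(56 - W) = 12 + (-336 + 6*W) = -324 + 6*W)
(-1112 + n(J(-5, -1 - 1))) + f(22, 5*(-1)) = (-1112 + (-324 + 6*2)) + 29 = (-1112 + (-324 + 12)) + 29 = (-1112 - 312) + 29 = -1424 + 29 = -1395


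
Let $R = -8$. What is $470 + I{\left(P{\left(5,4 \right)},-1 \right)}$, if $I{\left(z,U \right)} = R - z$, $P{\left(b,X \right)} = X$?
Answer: $458$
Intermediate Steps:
$I{\left(z,U \right)} = -8 - z$
$470 + I{\left(P{\left(5,4 \right)},-1 \right)} = 470 - 12 = 458$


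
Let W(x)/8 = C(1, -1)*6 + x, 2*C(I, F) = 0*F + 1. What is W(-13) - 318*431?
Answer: -137138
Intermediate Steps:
C(I, F) = ½ (C(I, F) = (0*F + 1)/2 = (0 + 1)/2 = (½)*1 = ½)
W(x) = 24 + 8*x (W(x) = 8*((½)*6 + x) = 8*(3 + x) = 24 + 8*x)
W(-13) - 318*431 = (24 + 8*(-13)) - 318*431 = (24 - 104) - 137058 = -80 - 137058 = -137138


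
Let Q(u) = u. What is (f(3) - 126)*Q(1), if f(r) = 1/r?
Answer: -377/3 ≈ -125.67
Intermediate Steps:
(f(3) - 126)*Q(1) = (1/3 - 126)*1 = (⅓ - 126)*1 = -377/3*1 = -377/3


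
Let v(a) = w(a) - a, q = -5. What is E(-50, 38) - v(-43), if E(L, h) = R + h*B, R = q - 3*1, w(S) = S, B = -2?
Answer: -84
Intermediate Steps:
R = -8 (R = -5 - 3*1 = -5 - 3 = -8)
E(L, h) = -8 - 2*h (E(L, h) = -8 + h*(-2) = -8 - 2*h)
v(a) = 0 (v(a) = a - a = 0)
E(-50, 38) - v(-43) = (-8 - 2*38) - 1*0 = (-8 - 76) + 0 = -84 + 0 = -84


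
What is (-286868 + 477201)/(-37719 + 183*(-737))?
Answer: -17303/15690 ≈ -1.1028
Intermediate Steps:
(-286868 + 477201)/(-37719 + 183*(-737)) = 190333/(-37719 - 134871) = 190333/(-172590) = 190333*(-1/172590) = -17303/15690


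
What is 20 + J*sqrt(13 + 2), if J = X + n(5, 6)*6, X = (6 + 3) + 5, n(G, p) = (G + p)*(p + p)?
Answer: 20 + 806*sqrt(15) ≈ 3141.6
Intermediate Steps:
n(G, p) = 2*p*(G + p) (n(G, p) = (G + p)*(2*p) = 2*p*(G + p))
X = 14 (X = 9 + 5 = 14)
J = 806 (J = 14 + (2*6*(5 + 6))*6 = 14 + (2*6*11)*6 = 14 + 132*6 = 14 + 792 = 806)
20 + J*sqrt(13 + 2) = 20 + 806*sqrt(13 + 2) = 20 + 806*sqrt(15)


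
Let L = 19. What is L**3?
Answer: 6859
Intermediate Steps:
L**3 = 19**3 = 6859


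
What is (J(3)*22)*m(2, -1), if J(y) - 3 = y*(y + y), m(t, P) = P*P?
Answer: 462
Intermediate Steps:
m(t, P) = P**2
J(y) = 3 + 2*y**2 (J(y) = 3 + y*(y + y) = 3 + y*(2*y) = 3 + 2*y**2)
(J(3)*22)*m(2, -1) = ((3 + 2*3**2)*22)*(-1)**2 = ((3 + 2*9)*22)*1 = ((3 + 18)*22)*1 = (21*22)*1 = 462*1 = 462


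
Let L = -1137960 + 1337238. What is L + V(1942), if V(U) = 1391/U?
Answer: 386999267/1942 ≈ 1.9928e+5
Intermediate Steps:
L = 199278
L + V(1942) = 199278 + 1391/1942 = 386999267/1942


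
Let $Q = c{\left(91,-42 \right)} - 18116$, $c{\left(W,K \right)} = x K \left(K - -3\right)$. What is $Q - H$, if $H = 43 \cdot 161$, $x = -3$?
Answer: $-29953$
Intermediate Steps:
$c{\left(W,K \right)} = - 3 K \left(3 + K\right)$ ($c{\left(W,K \right)} = - 3 K \left(K - -3\right) = - 3 K \left(K + 3\right) = - 3 K \left(3 + K\right)$)
$Q = -23030$ ($Q = \left(-3\right) \left(-42\right) \left(3 - 42\right) - 18116 = \left(-3\right) \left(-42\right) \left(-39\right) - 18116 = -4914 - 18116 = -23030$)
$H = 6923$
$Q - H = -23030 - 6923 = -29953$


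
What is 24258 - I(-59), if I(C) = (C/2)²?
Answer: 93551/4 ≈ 23388.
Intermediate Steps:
I(C) = C²/4 (I(C) = (C*(½))² = (C/2)² = C²/4)
24258 - I(-59) = 24258 - (-59)²/4 = 24258 - 3481/4 = 93551/4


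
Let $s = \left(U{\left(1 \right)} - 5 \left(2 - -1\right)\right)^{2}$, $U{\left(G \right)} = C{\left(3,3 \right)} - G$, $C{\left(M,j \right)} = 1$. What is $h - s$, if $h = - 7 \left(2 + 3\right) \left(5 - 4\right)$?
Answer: $-260$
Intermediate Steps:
$U{\left(G \right)} = 1 - G$
$h = -35$ ($h = - 7 \cdot 5 \left(5 - 4\right) = - 7 \cdot 5 \cdot 1 = \left(-7\right) 5 = -35$)
$s = 225$ ($s = \left(\left(1 - 1\right) - 5 \left(2 - -1\right)\right)^{2} = \left(\left(1 - 1\right) - 5 \left(2 + 1\right)\right)^{2} = \left(0 - 15\right)^{2} = \left(-15\right)^{2} = 225$)
$h - s = -35 - 225 = -260$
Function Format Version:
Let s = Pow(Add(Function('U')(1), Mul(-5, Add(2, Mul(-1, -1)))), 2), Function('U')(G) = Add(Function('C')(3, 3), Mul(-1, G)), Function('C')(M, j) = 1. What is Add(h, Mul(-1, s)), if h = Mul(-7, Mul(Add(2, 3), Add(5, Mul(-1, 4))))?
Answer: -260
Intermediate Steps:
Function('U')(G) = Add(1, Mul(-1, G))
h = -35 (h = Mul(-7, Mul(5, Add(5, -4))) = Mul(-7, Mul(5, 1)) = Mul(-7, 5) = -35)
s = 225 (s = Pow(Add(Add(1, Mul(-1, 1)), Mul(-5, Add(2, Mul(-1, -1)))), 2) = Pow(Add(Add(1, -1), Mul(-5, Add(2, 1))), 2) = Pow(Add(0, Mul(-5, 3)), 2) = Pow(Add(0, -15), 2) = Pow(-15, 2) = 225)
Add(h, Mul(-1, s)) = Add(-35, Mul(-1, 225)) = Add(-35, -225) = -260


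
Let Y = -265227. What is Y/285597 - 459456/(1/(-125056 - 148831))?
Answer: 11979749385820519/95199 ≈ 1.2584e+11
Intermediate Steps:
Y/285597 - 459456/(1/(-125056 - 148831)) = -265227/285597 - 459456/(1/(-125056 - 148831)) = -265227*1/285597 - 459456/(1/(-273887)) = -88409/95199 - 459456/(-1/273887) = -88409/95199 - 459456*(-273887) = -88409/95199 + 125839025472 = 11979749385820519/95199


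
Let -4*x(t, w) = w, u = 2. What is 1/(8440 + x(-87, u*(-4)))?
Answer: 1/8442 ≈ 0.00011846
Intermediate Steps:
x(t, w) = -w/4
1/(8440 + x(-87, u*(-4))) = 1/(8440 - (-4)/2) = 1/(8440 - 1/4*(-8)) = 1/(8440 + 2) = 1/8442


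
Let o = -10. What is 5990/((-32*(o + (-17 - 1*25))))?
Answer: 2995/832 ≈ 3.5998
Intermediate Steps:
5990/((-32*(o + (-17 - 1*25)))) = 5990/((-32*(-10 + (-17 - 1*25)))) = 5990/((-32*(-10 + (-17 - 25)))) = 5990/((-32*(-10 - 42))) = 5990/((-32*(-52))) = 5990/1664 = 5990*(1/1664) = 2995/832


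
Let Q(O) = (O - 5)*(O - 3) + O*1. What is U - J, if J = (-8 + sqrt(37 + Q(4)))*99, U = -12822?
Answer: -12030 - 198*sqrt(10) ≈ -12656.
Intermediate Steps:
Q(O) = O + (-5 + O)*(-3 + O) (Q(O) = (-5 + O)*(-3 + O) + O = O + (-5 + O)*(-3 + O))
J = -792 + 198*sqrt(10) (J = (-8 + sqrt(37 + (15 + 4**2 - 7*4)))*99 = (-8 + sqrt(37 + (15 + 16 - 28)))*99 = (-8 + sqrt(37 + 3))*99 = (-8 + sqrt(40))*99 = (-8 + 2*sqrt(10))*99 = -792 + 198*sqrt(10) ≈ -165.87)
U - J = -12822 - (-792 + 198*sqrt(10)) = -12822 + (792 - 198*sqrt(10)) = -12030 - 198*sqrt(10)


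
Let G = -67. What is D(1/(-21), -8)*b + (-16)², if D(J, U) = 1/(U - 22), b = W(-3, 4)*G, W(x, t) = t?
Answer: 3974/15 ≈ 264.93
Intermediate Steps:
b = -268 (b = 4*(-67) = -268)
D(J, U) = 1/(-22 + U)
D(1/(-21), -8)*b + (-16)² = -268/(-22 - 8) + (-16)² = -268/(-30) + 256 = -1/30*(-268) + 256 = 134/15 + 256 = 3974/15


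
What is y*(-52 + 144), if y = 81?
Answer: 7452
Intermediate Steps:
y*(-52 + 144) = 81*(-52 + 144) = 81*92 = 7452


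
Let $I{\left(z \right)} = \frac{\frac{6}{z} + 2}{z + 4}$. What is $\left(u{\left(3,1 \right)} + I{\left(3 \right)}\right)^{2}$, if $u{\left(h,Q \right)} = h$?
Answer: $\frac{625}{49} \approx 12.755$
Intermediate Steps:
$I{\left(z \right)} = \frac{2 + \frac{6}{z}}{4 + z}$
$\left(u{\left(3,1 \right)} + I{\left(3 \right)}\right)^{2} = \left(3 + \frac{2 \left(3 + 3\right)}{3 \left(4 + 3\right)}\right)^{2} = \left(3 + 2 \cdot \frac{1}{3} \cdot \frac{1}{7} \cdot 6\right)^{2} = \left(3 + \frac{4}{7}\right)^{2} = \left(\frac{25}{7}\right)^{2} = \frac{625}{49}$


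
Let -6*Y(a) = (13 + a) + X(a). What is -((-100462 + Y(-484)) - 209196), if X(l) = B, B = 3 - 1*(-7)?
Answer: 1857487/6 ≈ 3.0958e+5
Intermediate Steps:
B = 10 (B = 3 + 7 = 10)
X(l) = 10
Y(a) = -23/6 - a/6 (Y(a) = -((13 + a) + 10)/6 = -(23 + a)/6 = -23/6 - a/6)
-((-100462 + Y(-484)) - 209196) = -((-100462 + (-23/6 - 1/6*(-484))) - 209196) = -((-100462 + (-23/6 + 242/3)) - 209196) = -((-100462 + 461/6) - 209196) = -(-602311/6 - 209196) = -1*(-1857487/6) = 1857487/6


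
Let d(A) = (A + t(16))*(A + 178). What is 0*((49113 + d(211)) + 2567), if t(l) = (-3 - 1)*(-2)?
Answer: 0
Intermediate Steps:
t(l) = 8 (t(l) = -4*(-2) = 8)
d(A) = (8 + A)*(178 + A) (d(A) = (A + 8)*(A + 178) = (8 + A)*(178 + A))
0*((49113 + d(211)) + 2567) = 0*((49113 + (1424 + 211**2 + 186*211)) + 2567) = 0*((49113 + (1424 + 44521 + 39246)) + 2567) = 0*((49113 + 85191) + 2567) = 0*(134304 + 2567) = 0*136871 = 0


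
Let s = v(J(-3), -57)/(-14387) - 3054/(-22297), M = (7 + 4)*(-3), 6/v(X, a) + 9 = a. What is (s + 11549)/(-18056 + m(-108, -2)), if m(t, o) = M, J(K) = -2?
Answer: -3704812298436/5802714939571 ≈ -0.63846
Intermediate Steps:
v(X, a) = 6/(-9 + a)
M = -33 (M = 11*(-3) = -33)
m(t, o) = -33
s = 43939925/320786939 (s = (6/(-9 - 57))/(-14387) - 3054/(-22297) = (6/(-66))*(-1/14387) - 3054*(-1/22297) = (6*(-1/66))*(-1/14387) + 3054/22297 = -1/11*(-1/14387) + 3054/22297 = 1/158257 + 3054/22297 = 43939925/320786939 ≈ 0.13698)
(s + 11549)/(-18056 + m(-108, -2)) = (43939925/320786939 + 11549)/(-18056 - 33) = (3704812298436/320786939)/(-18089) = (3704812298436/320786939)*(-1/18089) = -3704812298436/5802714939571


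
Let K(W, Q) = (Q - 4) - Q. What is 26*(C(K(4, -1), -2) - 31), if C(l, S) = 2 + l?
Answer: -858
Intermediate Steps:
K(W, Q) = -4 (K(W, Q) = (-4 + Q) - Q = -4)
26*(C(K(4, -1), -2) - 31) = 26*((2 - 4) - 31) = 26*(-2 - 31) = 26*(-33) = -858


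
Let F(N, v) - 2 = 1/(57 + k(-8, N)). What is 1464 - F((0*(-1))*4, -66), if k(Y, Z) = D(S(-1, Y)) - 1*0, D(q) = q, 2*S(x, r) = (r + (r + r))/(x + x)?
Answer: 92105/63 ≈ 1462.0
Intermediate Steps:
S(x, r) = 3*r/(4*x) (S(x, r) = ((r + (r + r))/(x + x))/2 = ((r + 2*r)/((2*x)))/2 = ((3*r)*(1/(2*x)))/2 = (3*r/(2*x))/2 = 3*r/(4*x))
k(Y, Z) = -3*Y/4 (k(Y, Z) = (¾)*Y/(-1) - 1*0 = (¾)*Y*(-1) + 0 = -3*Y/4 + 0 = -3*Y/4)
F(N, v) = 127/63 (F(N, v) = 2 + 1/(57 - ¾*(-8)) = 2 + 1/(57 + 6) = 2 + 1/63 = 127/63)
1464 - F((0*(-1))*4, -66) = 1464 - 1*127/63 = 1464 - 127/63 = 92105/63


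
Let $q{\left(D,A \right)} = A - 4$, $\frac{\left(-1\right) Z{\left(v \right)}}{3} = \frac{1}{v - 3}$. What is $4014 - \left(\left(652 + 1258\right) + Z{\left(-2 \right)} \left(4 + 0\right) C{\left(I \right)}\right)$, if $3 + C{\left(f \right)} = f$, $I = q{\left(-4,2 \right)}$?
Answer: $2116$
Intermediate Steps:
$Z{\left(v \right)} = - \frac{3}{-3 + v}$ ($Z{\left(v \right)} = - \frac{3}{v - 3} = - \frac{3}{-3 + v}$)
$q{\left(D,A \right)} = -4 + A$ ($q{\left(D,A \right)} = A - 4 = -4 + A$)
$I = -2$ ($I = -4 + 2 = -2$)
$C{\left(f \right)} = -3 + f$
$4014 - \left(\left(652 + 1258\right) + Z{\left(-2 \right)} \left(4 + 0\right) C{\left(I \right)}\right) = 4014 - \left(\left(652 + 1258\right) + - \frac{3}{-3 - 2} \left(4 + 0\right) \left(-3 - 2\right)\right) = 4014 - \left(1910 + - \frac{3}{-5} \cdot 4 \left(-5\right)\right) = 4014 - \left(1910 + \left(-3\right) \left(- \frac{1}{5}\right) \left(-20\right)\right) = 4014 - \left(1910 + \frac{3}{5} \left(-20\right)\right) = 4014 - \left(1910 - 12\right) = 4014 - 1898 = 2116$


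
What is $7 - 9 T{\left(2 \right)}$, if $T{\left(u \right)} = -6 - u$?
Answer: $79$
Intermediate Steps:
$7 - 9 T{\left(2 \right)} = 7 - 9 \left(-6 - 2\right) = 7 - -72 = 7 + 72 = 79$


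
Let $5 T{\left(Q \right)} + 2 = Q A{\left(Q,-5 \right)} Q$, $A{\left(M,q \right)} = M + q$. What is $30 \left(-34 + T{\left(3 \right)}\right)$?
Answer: $-1140$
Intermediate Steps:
$T{\left(Q \right)} = - \frac{2}{5} + \frac{Q^{2} \left(-5 + Q\right)}{5}$ ($T{\left(Q \right)} = - \frac{2}{5} + \frac{Q \left(Q - 5\right) Q}{5} = - \frac{2}{5} + \frac{Q \left(-5 + Q\right) Q}{5} = - \frac{2}{5} + \frac{Q^{2} \left(-5 + Q\right)}{5}$)
$30 \left(-34 + T{\left(3 \right)}\right) = 30 \left(-34 + \left(- \frac{2}{5} + \frac{3^{2} \left(-5 + 3\right)}{5}\right)\right) = 30 \left(-34 + \left(- \frac{2}{5} + \frac{1}{5} \cdot 9 \left(-2\right)\right)\right) = 30 \left(-34 - 4\right) = 30 \left(-38\right) = -1140$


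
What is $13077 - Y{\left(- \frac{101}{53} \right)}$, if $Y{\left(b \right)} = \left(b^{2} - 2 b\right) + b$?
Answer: $\frac{36717739}{2809} \approx 13071.0$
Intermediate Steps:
$Y{\left(b \right)} = b^{2} - b$
$13077 - Y{\left(- \frac{101}{53} \right)} = 13077 - - \frac{101}{53} \left(-1 - \frac{101}{53}\right) = 13077 - \left(-101\right) \frac{1}{53} \left(-1 - \frac{101}{53}\right) = 13077 - - \frac{101 \left(-1 - \frac{101}{53}\right)}{53} = 13077 - \left(- \frac{101}{53}\right) \left(- \frac{154}{53}\right) = 13077 - \frac{15554}{2809} = \frac{36717739}{2809}$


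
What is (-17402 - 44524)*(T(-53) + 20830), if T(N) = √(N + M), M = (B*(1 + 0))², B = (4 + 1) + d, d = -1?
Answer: -1289918580 - 61926*I*√37 ≈ -1.2899e+9 - 3.7668e+5*I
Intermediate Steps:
B = 4 (B = (4 + 1) - 1 = 5 - 1 = 4)
M = 16 (M = (4*(1 + 0))² = (4*1)² = 4² = 16)
T(N) = √(16 + N) (T(N) = √(N + 16) = √(16 + N))
(-17402 - 44524)*(T(-53) + 20830) = (-17402 - 44524)*(√(16 - 53) + 20830) = -61926*(√(-37) + 20830) = -61926*(I*√37 + 20830) = -61926*(20830 + I*√37) = -1289918580 - 61926*I*√37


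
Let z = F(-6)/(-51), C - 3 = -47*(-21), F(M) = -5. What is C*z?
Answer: 1650/17 ≈ 97.059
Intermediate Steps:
C = 990 (C = 3 - 47*(-21) = 3 + 987 = 990)
z = 5/51 (z = -5/(-51) = -5*(-1/51) = 5/51 ≈ 0.098039)
C*z = 990*(5/51) = 1650/17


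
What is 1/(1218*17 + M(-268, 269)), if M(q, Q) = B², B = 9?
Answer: 1/20787 ≈ 4.8107e-5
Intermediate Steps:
M(q, Q) = 81 (M(q, Q) = 9² = 81)
1/(1218*17 + M(-268, 269)) = 1/(1218*17 + 81) = 1/(20706 + 81) = 1/20787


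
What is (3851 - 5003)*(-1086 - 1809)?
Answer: 3335040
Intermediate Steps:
(3851 - 5003)*(-1086 - 1809) = -1152*(-2895) = 3335040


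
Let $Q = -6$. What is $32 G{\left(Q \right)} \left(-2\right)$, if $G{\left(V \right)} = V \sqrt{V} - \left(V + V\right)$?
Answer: $-768 + 384 i \sqrt{6} \approx -768.0 + 940.6 i$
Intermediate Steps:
$G{\left(V \right)} = V^{\frac{3}{2}} - 2 V$
$32 G{\left(Q \right)} \left(-2\right) = 32 \left(\left(-6\right)^{\frac{3}{2}} - -12\right) \left(-2\right) = 32 \left(- 6 i \sqrt{6} + 12\right) \left(-2\right) = 32 \left(12 - 6 i \sqrt{6}\right) \left(-2\right) = \left(384 - 192 i \sqrt{6}\right) \left(-2\right) = -768 + 384 i \sqrt{6}$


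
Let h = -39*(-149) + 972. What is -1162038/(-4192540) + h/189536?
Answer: 62171508297/198659315360 ≈ 0.31296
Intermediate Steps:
h = 6783 (h = 5811 + 972 = 6783)
-1162038/(-4192540) + h/189536 = -1162038/(-4192540) + 6783/189536 = -1162038*(-1/4192540) + 6783*(1/189536) = 581019/2096270 + 6783/189536 = 62171508297/198659315360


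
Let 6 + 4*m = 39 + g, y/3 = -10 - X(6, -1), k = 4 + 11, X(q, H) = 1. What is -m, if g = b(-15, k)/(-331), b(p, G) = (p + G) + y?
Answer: -2739/331 ≈ -8.2749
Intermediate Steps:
k = 15
y = -33 (y = 3*(-10 - 1*1) = 3*(-10 - 1) = 3*(-11) = -33)
b(p, G) = -33 + G + p (b(p, G) = (p + G) - 33 = (G + p) - 33 = -33 + G + p)
g = 33/331 (g = (-33 + 15 - 15)/(-331) = -33*(-1/331) = 33/331 ≈ 0.099698)
m = 2739/331 (m = -3/2 + (39 + 33/331)/4 = -3/2 + (¼)*(12942/331) = -3/2 + 6471/662 = 2739/331 ≈ 8.2749)
-m = -1*2739/331 = -2739/331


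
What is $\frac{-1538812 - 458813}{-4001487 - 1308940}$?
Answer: $\frac{1997625}{5310427} \approx 0.37617$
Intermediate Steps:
$\frac{-1538812 - 458813}{-4001487 - 1308940} = - \frac{1997625}{-5310427} = \left(-1997625\right) \left(- \frac{1}{5310427}\right) = \frac{1997625}{5310427}$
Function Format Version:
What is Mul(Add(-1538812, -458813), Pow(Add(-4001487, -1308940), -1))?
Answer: Rational(1997625, 5310427) ≈ 0.37617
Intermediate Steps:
Mul(Add(-1538812, -458813), Pow(Add(-4001487, -1308940), -1)) = Mul(-1997625, Pow(-5310427, -1)) = Mul(-1997625, Rational(-1, 5310427)) = Rational(1997625, 5310427)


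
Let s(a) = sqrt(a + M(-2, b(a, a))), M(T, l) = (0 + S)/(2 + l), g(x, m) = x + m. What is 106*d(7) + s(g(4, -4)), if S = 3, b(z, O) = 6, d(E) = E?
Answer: 742 + sqrt(6)/4 ≈ 742.61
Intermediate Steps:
g(x, m) = m + x
M(T, l) = 3/(2 + l) (M(T, l) = (0 + 3)/(2 + l) = 3/(2 + l))
s(a) = sqrt(3/8 + a) (s(a) = sqrt(a + 3/(2 + 6)) = sqrt(a + 3/8) = sqrt(3/8 + a))
106*d(7) + s(g(4, -4)) = 106*7 + sqrt(6 + 16*(-4 + 4))/4 = 742 + sqrt(6 + 16*0)/4 = 742 + sqrt(6 + 0)/4 = 742 + sqrt(6)/4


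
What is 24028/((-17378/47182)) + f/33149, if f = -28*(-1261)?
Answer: -18790023130440/288031661 ≈ -65236.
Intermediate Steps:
f = 35308
24028/((-17378/47182)) + f/33149 = 24028/((-17378/47182)) + 35308/33149 = 24028/((-17378*1/47182)) + 35308*(1/33149) = 24028/(-8689/23591) + 35308/33149 = 24028*(-23591/8689) + 35308/33149 = -566844548/8689 + 35308/33149 = -18790023130440/288031661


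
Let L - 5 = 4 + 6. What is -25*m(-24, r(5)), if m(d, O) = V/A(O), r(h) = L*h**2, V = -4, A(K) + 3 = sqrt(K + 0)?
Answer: 50/61 + 250*sqrt(15)/183 ≈ 6.1106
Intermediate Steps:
A(K) = -3 + sqrt(K) (A(K) = -3 + sqrt(K + 0) = -3 + sqrt(K))
L = 15 (L = 5 + (4 + 6) = 5 + 10 = 15)
r(h) = 15*h**2
m(d, O) = -4/(-3 + sqrt(O))
-25*m(-24, r(5)) = -(-100)/(-3 + sqrt(15*5**2)) = -(-100)/(-3 + sqrt(15*25)) = -(-100)/(-3 + sqrt(375)) = -(-100)/(-3 + 5*sqrt(15)) = 100/(-3 + 5*sqrt(15))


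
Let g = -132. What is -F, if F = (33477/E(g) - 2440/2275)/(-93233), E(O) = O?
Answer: -5098817/1866524660 ≈ -0.0027317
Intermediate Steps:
F = 5098817/1866524660 (F = (33477/(-132) - 2440/2275)/(-93233) = (33477*(-1/132) - 2440*1/2275)*(-1/93233) = (-11159/44 - 488/455)*(-1/93233) = -5098817/20020*(-1/93233) = 5098817/1866524660 ≈ 0.0027317)
-F = -1*5098817/1866524660 = -5098817/1866524660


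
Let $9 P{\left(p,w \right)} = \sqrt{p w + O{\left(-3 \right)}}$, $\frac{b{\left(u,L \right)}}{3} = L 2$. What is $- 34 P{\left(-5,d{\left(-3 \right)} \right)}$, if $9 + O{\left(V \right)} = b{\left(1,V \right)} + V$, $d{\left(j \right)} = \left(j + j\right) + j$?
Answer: $- \frac{34 \sqrt{15}}{9} \approx -14.631$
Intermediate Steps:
$d{\left(j \right)} = 3 j$ ($d{\left(j \right)} = 2 j + j = 3 j$)
$b{\left(u,L \right)} = 6 L$ ($b{\left(u,L \right)} = 3 L 2 = 3 \cdot 2 L = 6 L$)
$O{\left(V \right)} = -9 + 7 V$ ($O{\left(V \right)} = -9 + \left(6 V + V\right) = -9 + 7 V$)
$P{\left(p,w \right)} = \frac{\sqrt{-30 + p w}}{9}$ ($P{\left(p,w \right)} = \frac{\sqrt{p w + \left(-9 + 7 \left(-3\right)\right)}}{9} = \frac{\sqrt{p w - 30}}{9} = \frac{\sqrt{-30 + p w}}{9}$)
$- 34 P{\left(-5,d{\left(-3 \right)} \right)} = - 34 \frac{\sqrt{-30 - 5 \cdot 3 \left(-3\right)}}{9} = - 34 \frac{\sqrt{-30 - -45}}{9} = - 34 \frac{\sqrt{-30 + 45}}{9} = - 34 \frac{\sqrt{15}}{9} = - \frac{34 \sqrt{15}}{9}$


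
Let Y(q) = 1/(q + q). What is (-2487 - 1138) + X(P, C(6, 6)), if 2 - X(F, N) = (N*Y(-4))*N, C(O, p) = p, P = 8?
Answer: -7237/2 ≈ -3618.5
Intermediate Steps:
Y(q) = 1/(2*q)
X(F, N) = 2 + N²/8 (X(F, N) = 2 - N*((½)/(-4))*N = 2 - N*((½)*(-¼))*N = 2 - N*(-⅛)*N = 2 - (-N/8)*N = 2 - (-1)*N²/8 = 2 + N²/8)
(-2487 - 1138) + X(P, C(6, 6)) = (-2487 - 1138) + (2 + (⅛)*6²) = -3625 + (2 + (⅛)*36) = -3625 + (2 + 9/2) = -3625 + 13/2 = -7237/2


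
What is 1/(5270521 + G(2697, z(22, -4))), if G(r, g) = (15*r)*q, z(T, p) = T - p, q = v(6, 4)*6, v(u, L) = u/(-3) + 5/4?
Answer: 2/10176947 ≈ 1.9652e-7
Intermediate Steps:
v(u, L) = 5/4 - u/3 (v(u, L) = u*(-⅓) + 5*(¼) = -u/3 + 5/4 = 5/4 - u/3)
q = -9/2 (q = (5/4 - ⅓*6)*6 = (5/4 - 2)*6 = -¾*6 = -9/2 ≈ -4.5000)
G(r, g) = -135*r/2 (G(r, g) = (15*r)*(-9/2) = -135*r/2)
1/(5270521 + G(2697, z(22, -4))) = 1/(5270521 - 135/2*2697) = 1/(5270521 - 364095/2) = 1/(10176947/2) = 2/10176947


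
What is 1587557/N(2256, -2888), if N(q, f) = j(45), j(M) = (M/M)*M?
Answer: 1587557/45 ≈ 35279.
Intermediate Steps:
j(M) = M (j(M) = 1*M = M)
N(q, f) = 45
1587557/N(2256, -2888) = 1587557/45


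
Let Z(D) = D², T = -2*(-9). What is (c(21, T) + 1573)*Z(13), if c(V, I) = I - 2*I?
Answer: 262795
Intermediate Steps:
T = 18
c(V, I) = -I
(c(21, T) + 1573)*Z(13) = (-1*18 + 1573)*13² = (-18 + 1573)*169 = 1555*169 = 262795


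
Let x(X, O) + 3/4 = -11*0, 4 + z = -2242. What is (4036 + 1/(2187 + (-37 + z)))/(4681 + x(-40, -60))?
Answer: 387455/449304 ≈ 0.86234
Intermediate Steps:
z = -2246 (z = -4 - 2242 = -2246)
x(X, O) = -¾ (x(X, O) = -¾ - 11*0 = -¾ + 0 = -¾)
(4036 + 1/(2187 + (-37 + z)))/(4681 + x(-40, -60)) = (4036 + 1/(2187 + (-37 - 2246)))/(4681 - ¾) = (4036 + 1/(2187 - 2283))/(18721/4) = (4036 + 1/(-96))*(4/18721) = (4036 - 1/96)*(4/18721) = (387455/96)*(4/18721) = 387455/449304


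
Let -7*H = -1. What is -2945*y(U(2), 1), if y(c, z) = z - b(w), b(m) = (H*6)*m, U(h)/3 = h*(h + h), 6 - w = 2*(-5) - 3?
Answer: 315115/7 ≈ 45016.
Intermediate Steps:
w = 19 (w = 6 - (2*(-5) - 3) = 6 - (-10 - 3) = 6 - 1*(-13) = 6 + 13 = 19)
H = 1/7 (H = -1/7*(-1) = 1/7 ≈ 0.14286)
U(h) = 6*h**2 (U(h) = 3*(h*(h + h)) = 3*(h*(2*h)) = 3*(2*h**2) = 6*h**2)
b(m) = 6*m/7 (b(m) = ((1/7)*6)*m = 6*m/7)
y(c, z) = -114/7 + z (y(c, z) = z - 6*19/7 = z - 1*114/7 = z - 114/7 = -114/7 + z)
-2945*y(U(2), 1) = -2945*(-114/7 + 1) = -2945*(-107/7) = 315115/7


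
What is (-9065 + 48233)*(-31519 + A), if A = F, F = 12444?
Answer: -747129600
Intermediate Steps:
A = 12444
(-9065 + 48233)*(-31519 + A) = (-9065 + 48233)*(-31519 + 12444) = 39168*(-19075) = -747129600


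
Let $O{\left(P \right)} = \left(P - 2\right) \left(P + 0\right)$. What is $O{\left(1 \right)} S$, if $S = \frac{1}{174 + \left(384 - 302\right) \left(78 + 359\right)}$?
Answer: $- \frac{1}{36008} \approx -2.7772 \cdot 10^{-5}$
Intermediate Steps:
$O{\left(P \right)} = P \left(-2 + P\right)$ ($O{\left(P \right)} = \left(-2 + P\right) P = P \left(-2 + P\right)$)
$S = \frac{1}{36008}$ ($S = \frac{1}{174 + 82 \cdot 437} = \frac{1}{174 + 35834} = \frac{1}{36008} \approx 2.7772 \cdot 10^{-5}$)
$O{\left(1 \right)} S = 1 \left(-2 + 1\right) \frac{1}{36008} = 1 \left(-1\right) \frac{1}{36008} = \left(-1\right) \frac{1}{36008} = - \frac{1}{36008}$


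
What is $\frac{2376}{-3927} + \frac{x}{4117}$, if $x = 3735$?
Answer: $\frac{148041}{489923} \approx 0.30217$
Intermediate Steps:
$\frac{2376}{-3927} + \frac{x}{4117} = \frac{2376}{-3927} + \frac{3735}{4117} = 2376 \left(- \frac{1}{3927}\right) + 3735 \cdot \frac{1}{4117} = - \frac{72}{119} + \frac{3735}{4117} = \frac{148041}{489923}$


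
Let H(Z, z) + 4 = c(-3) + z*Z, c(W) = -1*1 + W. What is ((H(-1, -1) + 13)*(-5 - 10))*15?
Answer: -1350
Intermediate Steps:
c(W) = -1 + W
H(Z, z) = -8 + Z*z (H(Z, z) = -4 + ((-1 - 3) + z*Z) = -4 + (-4 + Z*z) = -8 + Z*z)
((H(-1, -1) + 13)*(-5 - 10))*15 = (((-8 - 1*(-1)) + 13)*(-5 - 10))*15 = (((-8 + 1) + 13)*(-15))*15 = ((-7 + 13)*(-15))*15 = (6*(-15))*15 = -90*15 = -1350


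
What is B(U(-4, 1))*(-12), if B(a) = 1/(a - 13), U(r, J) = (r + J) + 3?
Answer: 12/13 ≈ 0.92308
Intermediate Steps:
U(r, J) = 3 + J + r (U(r, J) = (J + r) + 3 = 3 + J + r)
B(a) = 1/(-13 + a)
B(U(-4, 1))*(-12) = -12/(-13 + (3 + 1 - 4)) = -12/(-13 + 0) = -12/(-13) = -1/13*(-12) = 12/13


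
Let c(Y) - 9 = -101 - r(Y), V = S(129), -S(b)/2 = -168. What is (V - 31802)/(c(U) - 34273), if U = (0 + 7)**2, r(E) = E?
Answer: 15733/17207 ≈ 0.91434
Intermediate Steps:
S(b) = 336 (S(b) = -2*(-168) = 336)
V = 336
U = 49 (U = 7**2 = 49)
c(Y) = -92 - Y (c(Y) = 9 + (-101 - Y) = -92 - Y)
(V - 31802)/(c(U) - 34273) = (336 - 31802)/((-92 - 1*49) - 34273) = -31466/((-92 - 49) - 34273) = -31466/(-141 - 34273) = -31466/(-34414) = -31466*(-1/34414) = 15733/17207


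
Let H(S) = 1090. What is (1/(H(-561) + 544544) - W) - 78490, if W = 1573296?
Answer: -901270602323/545634 ≈ -1.6518e+6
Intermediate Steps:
(1/(H(-561) + 544544) - W) - 78490 = (1/(1090 + 544544) - 1*1573296) - 78490 = (1/545634 - 1573296) - 78490 = -858443789663/545634 - 78490 = -901270602323/545634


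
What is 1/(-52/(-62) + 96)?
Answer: 31/3002 ≈ 0.010326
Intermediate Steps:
1/(-52/(-62) + 96) = 1/(-52*(-1/62) + 96) = 1/(26/31 + 96) = 1/(3002/31) = 31/3002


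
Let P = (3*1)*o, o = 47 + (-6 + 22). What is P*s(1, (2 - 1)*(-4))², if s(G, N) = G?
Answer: 189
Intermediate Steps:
o = 63 (o = 47 + 16 = 63)
P = 189 (P = (3*1)*63 = 3*63 = 189)
P*s(1, (2 - 1)*(-4))² = 189*1² = 189*1 = 189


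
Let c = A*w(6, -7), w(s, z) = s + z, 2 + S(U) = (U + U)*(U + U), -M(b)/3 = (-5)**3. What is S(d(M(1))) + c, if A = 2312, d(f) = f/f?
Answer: -2310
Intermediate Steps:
M(b) = 375 (M(b) = -3*(-5)**3 = -3*(-125) = 375)
d(f) = 1
S(U) = -2 + 4*U**2 (S(U) = -2 + (U + U)*(U + U) = -2 + (2*U)*(2*U) = -2 + 4*U**2)
c = -2312 (c = 2312*(6 - 7) = 2312*(-1) = -2312)
S(d(M(1))) + c = (-2 + 4*1**2) - 2312 = (-2 + 4*1) - 2312 = (-2 + 4) - 2312 = 2 - 2312 = -2310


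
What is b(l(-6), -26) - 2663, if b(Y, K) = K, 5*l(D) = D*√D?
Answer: -2689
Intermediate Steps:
l(D) = D^(3/2)/5 (l(D) = (D*√D)/5 = D^(3/2)/5)
b(l(-6), -26) - 2663 = -26 - 2663 = -2689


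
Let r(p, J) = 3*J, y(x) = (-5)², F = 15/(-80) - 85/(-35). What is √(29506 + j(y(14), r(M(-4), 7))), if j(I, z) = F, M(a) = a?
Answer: √23134461/28 ≈ 171.78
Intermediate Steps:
F = 251/112 (F = 15*(-1/80) - 85*(-1/35) = -3/16 + 17/7 = 251/112 ≈ 2.2411)
y(x) = 25
j(I, z) = 251/112
√(29506 + j(y(14), r(M(-4), 7))) = √(29506 + 251/112) = √(3304923/112) = √23134461/28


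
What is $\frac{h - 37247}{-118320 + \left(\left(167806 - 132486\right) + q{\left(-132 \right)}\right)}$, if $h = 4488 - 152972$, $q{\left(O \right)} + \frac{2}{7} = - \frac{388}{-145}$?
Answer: $\frac{14501305}{6480198} \approx 2.2378$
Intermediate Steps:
$q{\left(O \right)} = \frac{2426}{1015}$ ($q{\left(O \right)} = - \frac{2}{7} - \frac{388}{-145} = - \frac{2}{7} - - \frac{388}{145} = - \frac{2}{7} + \frac{388}{145} = \frac{2426}{1015}$)
$h = -148484$
$\frac{h - 37247}{-118320 + \left(\left(167806 - 132486\right) + q{\left(-132 \right)}\right)} = \frac{-148484 - 37247}{-118320 + \left(\left(167806 - 132486\right) + \frac{2426}{1015}\right)} = - \frac{185731}{-118320 + \left(35320 + \frac{2426}{1015}\right)} = - \frac{185731}{-118320 + \frac{35852226}{1015}} = - \frac{185731}{- \frac{84242574}{1015}} = \left(-185731\right) \left(- \frac{1015}{84242574}\right) = \frac{14501305}{6480198}$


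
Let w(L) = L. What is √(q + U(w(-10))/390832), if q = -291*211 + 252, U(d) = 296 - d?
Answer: I*√583780522765674/97708 ≈ 247.28*I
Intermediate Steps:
q = -61149 (q = -61401 + 252 = -61149)
√(q + U(w(-10))/390832) = √(-61149 + (296 - 1*(-10))/390832) = √(-61149 + (296 + 10)*(1/390832)) = √(-61149 + 306*(1/390832)) = √(-61149 + 153/195416) = √(-11949492831/195416) = I*√583780522765674/97708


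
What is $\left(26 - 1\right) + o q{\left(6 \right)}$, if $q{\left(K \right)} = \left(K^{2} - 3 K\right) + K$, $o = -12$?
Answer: $-263$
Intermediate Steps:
$q{\left(K \right)} = K^{2} - 2 K$
$\left(26 - 1\right) + o q{\left(6 \right)} = \left(26 - 1\right) - 12 \cdot 6 \left(-2 + 6\right) = 25 - 12 \cdot 6 \cdot 4 = 25 - 288 = -263$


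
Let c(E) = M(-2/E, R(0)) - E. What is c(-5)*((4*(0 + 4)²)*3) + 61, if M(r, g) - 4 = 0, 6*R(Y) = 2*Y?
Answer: 1789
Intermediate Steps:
R(Y) = Y/3 (R(Y) = (2*Y)/6 = Y/3)
M(r, g) = 4 (M(r, g) = 4 + 0 = 4)
c(E) = 4 - E
c(-5)*((4*(0 + 4)²)*3) + 61 = (4 - 1*(-5))*((4*(0 + 4)²)*3) + 61 = (4 + 5)*((4*4²)*3) + 61 = 9*((4*16)*3) + 61 = 9*(64*3) + 61 = 9*192 + 61 = 1728 + 61 = 1789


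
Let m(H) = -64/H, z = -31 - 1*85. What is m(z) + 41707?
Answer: 1209519/29 ≈ 41708.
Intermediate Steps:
z = -116 (z = -31 - 85 = -116)
m(z) + 41707 = -64/(-116) + 41707 = -64*(-1/116) + 41707 = 16/29 + 41707 = 1209519/29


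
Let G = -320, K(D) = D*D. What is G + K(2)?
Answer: -316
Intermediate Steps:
K(D) = D²
G + K(2) = -320 + 2² = -320 + 4 = -316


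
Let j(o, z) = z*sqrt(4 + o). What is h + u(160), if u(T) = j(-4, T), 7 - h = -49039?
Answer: 49046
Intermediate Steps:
h = 49046 (h = 7 - 1*(-49039) = 7 + 49039 = 49046)
u(T) = 0 (u(T) = T*sqrt(4 - 4) = T*sqrt(0) = T*0 = 0)
h + u(160) = 49046 + 0 = 49046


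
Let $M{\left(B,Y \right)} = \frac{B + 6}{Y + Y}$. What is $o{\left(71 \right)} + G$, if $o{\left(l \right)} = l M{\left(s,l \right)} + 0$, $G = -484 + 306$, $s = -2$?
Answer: $-176$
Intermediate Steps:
$G = -178$
$M{\left(B,Y \right)} = \frac{6 + B}{2 Y}$
$o{\left(l \right)} = 2$ ($o{\left(l \right)} = l \frac{6 - 2}{2 l} + 0 = l \frac{1}{2} \frac{1}{l} 4 + 0 = l \frac{2}{l} + 0 = 2 + 0 = 2$)
$o{\left(71 \right)} + G = 2 - 178 = -176$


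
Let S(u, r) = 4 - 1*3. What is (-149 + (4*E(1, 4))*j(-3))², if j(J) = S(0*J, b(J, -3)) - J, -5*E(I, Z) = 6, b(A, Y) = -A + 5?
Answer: 707281/25 ≈ 28291.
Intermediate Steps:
b(A, Y) = 5 - A
E(I, Z) = -6/5 (E(I, Z) = -⅕*6 = -6/5)
S(u, r) = 1 (S(u, r) = 4 - 3 = 1)
j(J) = 1 - J
(-149 + (4*E(1, 4))*j(-3))² = (-149 + (4*(-6/5))*(1 - 1*(-3)))² = (-149 - 24*(1 + 3)/5)² = (-149 - 24/5*4)² = (-149 - 96/5)² = (-841/5)² = 707281/25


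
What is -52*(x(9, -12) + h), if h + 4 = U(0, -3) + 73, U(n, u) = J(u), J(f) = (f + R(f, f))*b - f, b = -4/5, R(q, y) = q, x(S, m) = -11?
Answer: -17108/5 ≈ -3421.6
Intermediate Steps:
b = -⅘ (b = -4*⅕ = -⅘ ≈ -0.80000)
J(f) = -13*f/5 (J(f) = (f + f)*(-⅘) - f = (2*f)*(-⅘) - f = -8*f/5 - f = -13*f/5)
U(n, u) = -13*u/5
h = 384/5 (h = -4 + (-13/5*(-3) + 73) = -4 + (39/5 + 73) = -4 + 404/5 = 384/5 ≈ 76.800)
-52*(x(9, -12) + h) = -52*(-11 + 384/5) = -52*329/5 = -17108/5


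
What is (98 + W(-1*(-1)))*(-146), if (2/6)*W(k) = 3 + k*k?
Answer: -16060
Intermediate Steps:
W(k) = 9 + 3*k² (W(k) = 3*(3 + k*k) = 3*(3 + k²) = 9 + 3*k²)
(98 + W(-1*(-1)))*(-146) = (98 + (9 + 3*(-1*(-1))²))*(-146) = (98 + (9 + 3*1²))*(-146) = (98 + (9 + 3*1))*(-146) = (98 + (9 + 3))*(-146) = (98 + 12)*(-146) = 110*(-146) = -16060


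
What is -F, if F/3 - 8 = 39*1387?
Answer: -162303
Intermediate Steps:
F = 162303 (F = 24 + 3*(39*1387) = 24 + 3*54093 = 24 + 162279 = 162303)
-F = -1*162303 = -162303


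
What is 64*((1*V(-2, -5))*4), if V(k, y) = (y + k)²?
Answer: 12544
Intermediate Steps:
V(k, y) = (k + y)²
64*((1*V(-2, -5))*4) = 64*((1*(-2 - 5)²)*4) = 64*((1*(-7)²)*4) = 64*((1*49)*4) = 64*(49*4) = 64*196 = 12544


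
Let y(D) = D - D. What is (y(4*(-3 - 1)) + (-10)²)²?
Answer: 10000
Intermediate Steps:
y(D) = 0
(y(4*(-3 - 1)) + (-10)²)² = (0 + (-10)²)² = (0 + 100)² = 100² = 10000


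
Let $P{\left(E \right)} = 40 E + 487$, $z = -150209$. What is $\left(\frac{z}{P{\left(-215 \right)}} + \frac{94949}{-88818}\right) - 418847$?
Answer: $- \frac{301800382097873}{720580434} \approx -4.1883 \cdot 10^{5}$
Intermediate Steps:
$P{\left(E \right)} = 487 + 40 E$
$\left(\frac{z}{P{\left(-215 \right)}} + \frac{94949}{-88818}\right) - 418847 = \left(- \frac{150209}{487 + 40 \left(-215\right)} + \frac{94949}{-88818}\right) - 418847 = \left(- \frac{150209}{487 - 8600} + 94949 \left(- \frac{1}{88818}\right)\right) - 418847 = \left(- \frac{150209}{-8113} - \frac{94949}{88818}\right) - 418847 = \left(\left(-150209\right) \left(- \frac{1}{8113}\right) - \frac{94949}{88818}\right) - 418847 = \left(\frac{150209}{8113} - \frac{94949}{88818}\right) - 418847 = \frac{12570941725}{720580434} - 418847 = - \frac{301800382097873}{720580434}$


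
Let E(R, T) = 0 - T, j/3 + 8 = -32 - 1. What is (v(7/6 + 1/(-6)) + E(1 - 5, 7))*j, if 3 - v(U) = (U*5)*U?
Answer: 1107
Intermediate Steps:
v(U) = 3 - 5*U**2 (v(U) = 3 - U*5*U = 3 - 5*U*U = 3 - 5*U**2)
j = -123 (j = -24 + 3*(-32 - 1) = -24 + 3*(-33) = -24 - 99 = -123)
E(R, T) = -T
(v(7/6 + 1/(-6)) + E(1 - 5, 7))*j = ((3 - 5*(7/6 + 1/(-6))**2) - 1*7)*(-123) = ((3 - 5*(7*(1/6) + 1*(-1/6))**2) - 7)*(-123) = ((3 - 5*(7/6 - 1/6)**2) - 7)*(-123) = ((3 - 5*1**2) - 7)*(-123) = ((3 - 5*1) - 7)*(-123) = ((3 - 5) - 7)*(-123) = (-2 - 7)*(-123) = -9*(-123) = 1107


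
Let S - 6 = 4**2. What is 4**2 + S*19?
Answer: 434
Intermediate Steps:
S = 22 (S = 6 + 4**2 = 6 + 16 = 22)
4**2 + S*19 = 4**2 + 22*19 = 16 + 418 = 434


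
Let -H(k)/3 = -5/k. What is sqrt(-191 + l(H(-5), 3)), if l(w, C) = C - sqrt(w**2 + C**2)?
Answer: sqrt(-188 - 3*sqrt(2)) ≈ 13.865*I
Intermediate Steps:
H(k) = 15/k (H(k) = -(-15)/k = 15/k)
l(w, C) = C - sqrt(C**2 + w**2)
sqrt(-191 + l(H(-5), 3)) = sqrt(-191 + (3 - sqrt(3**2 + (15/(-5))**2))) = sqrt(-191 + (3 - sqrt(9 + (15*(-1/5))**2))) = sqrt(-191 + (3 - sqrt(9 + (-3)**2))) = sqrt(-191 + (3 - sqrt(9 + 9))) = sqrt(-191 + (3 - sqrt(18))) = sqrt(-191 + (3 - 3*sqrt(2))) = sqrt(-188 - 3*sqrt(2))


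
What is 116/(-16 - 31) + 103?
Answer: 4725/47 ≈ 100.53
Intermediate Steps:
116/(-16 - 31) + 103 = 116/(-47) + 103 = -1/47*116 + 103 = -116/47 + 103 = 4725/47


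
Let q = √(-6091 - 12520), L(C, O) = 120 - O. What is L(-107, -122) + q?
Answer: 242 + I*√18611 ≈ 242.0 + 136.42*I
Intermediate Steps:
q = I*√18611 (q = √(-18611) = I*√18611 ≈ 136.42*I)
L(-107, -122) + q = (120 - 1*(-122)) + I*√18611 = (120 + 122) + I*√18611 = 242 + I*√18611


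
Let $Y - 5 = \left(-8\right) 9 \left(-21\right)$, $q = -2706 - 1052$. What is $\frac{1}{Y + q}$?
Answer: $- \frac{1}{2241} \approx -0.00044623$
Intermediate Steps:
$q = -3758$ ($q = -2706 - 1052 = -3758$)
$Y = 1517$ ($Y = 5 + \left(-8\right) 9 \left(-21\right) = 5 - -1512 = 5 + 1512 = 1517$)
$\frac{1}{Y + q} = \frac{1}{1517 - 3758} = \frac{1}{-2241} = - \frac{1}{2241}$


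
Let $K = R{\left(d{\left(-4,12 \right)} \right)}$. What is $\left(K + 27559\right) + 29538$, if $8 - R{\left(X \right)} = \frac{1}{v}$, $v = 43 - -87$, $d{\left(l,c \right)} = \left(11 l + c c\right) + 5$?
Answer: $\frac{7423649}{130} \approx 57105.0$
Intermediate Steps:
$d{\left(l,c \right)} = 5 + c^{2} + 11 l$ ($d{\left(l,c \right)} = \left(11 l + c^{2}\right) + 5 = \left(c^{2} + 11 l\right) + 5 = 5 + c^{2} + 11 l$)
$v = 130$ ($v = 43 + 87 = 130$)
$R{\left(X \right)} = \frac{1039}{130}$ ($R{\left(X \right)} = 8 - \frac{1}{130} = \frac{1039}{130}$)
$K = \frac{1039}{130} \approx 7.9923$
$\left(K + 27559\right) + 29538 = \left(\frac{1039}{130} + 27559\right) + 29538 = \frac{3583709}{130} + 29538 = \frac{7423649}{130}$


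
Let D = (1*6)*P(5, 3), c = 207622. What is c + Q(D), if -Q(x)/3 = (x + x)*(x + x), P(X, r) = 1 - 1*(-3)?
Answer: 200710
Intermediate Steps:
P(X, r) = 4 (P(X, r) = 1 + 3 = 4)
D = 24 (D = (1*6)*4 = 6*4 = 24)
Q(x) = -12*x**2 (Q(x) = -3*(x + x)*(x + x) = -3*2*x*2*x = -12*x**2)
c + Q(D) = 207622 - 12*24**2 = 207622 - 12*576 = 207622 - 6912 = 200710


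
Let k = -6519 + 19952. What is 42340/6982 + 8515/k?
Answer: 314102475/46894603 ≈ 6.6981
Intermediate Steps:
k = 13433
42340/6982 + 8515/k = 42340/6982 + 8515/13433 = 42340*(1/6982) + 8515*(1/13433) = 21170/3491 + 8515/13433 = 314102475/46894603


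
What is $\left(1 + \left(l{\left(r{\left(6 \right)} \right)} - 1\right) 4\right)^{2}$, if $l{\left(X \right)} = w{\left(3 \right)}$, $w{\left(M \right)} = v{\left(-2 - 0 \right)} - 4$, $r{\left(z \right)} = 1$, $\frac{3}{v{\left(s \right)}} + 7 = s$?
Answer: $\frac{3721}{9} \approx 413.44$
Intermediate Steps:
$v{\left(s \right)} = \frac{3}{-7 + s}$
$w{\left(M \right)} = - \frac{13}{3}$ ($w{\left(M \right)} = \frac{3}{-7 - 2} - 4 = \frac{3}{-9} - 4 = 3 \left(- \frac{1}{9}\right) - 4 = - \frac{1}{3} - 4 = - \frac{13}{3}$)
$l{\left(X \right)} = - \frac{13}{3}$
$\left(1 + \left(l{\left(r{\left(6 \right)} \right)} - 1\right) 4\right)^{2} = \left(1 + \left(- \frac{13}{3} - 1\right) 4\right)^{2} = \left(1 - \frac{64}{3}\right)^{2} = \left(- \frac{61}{3}\right)^{2} = \frac{3721}{9}$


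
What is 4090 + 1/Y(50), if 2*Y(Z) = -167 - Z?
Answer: 887528/217 ≈ 4090.0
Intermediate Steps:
Y(Z) = -167/2 - Z/2 (Y(Z) = (-167 - Z)/2 = -167/2 - Z/2)
4090 + 1/Y(50) = 4090 + 1/(-167/2 - ½*50) = 4090 + 1/(-167/2 - 25) = 4090 + 1/(-217/2) = 4090 - 2/217 = 887528/217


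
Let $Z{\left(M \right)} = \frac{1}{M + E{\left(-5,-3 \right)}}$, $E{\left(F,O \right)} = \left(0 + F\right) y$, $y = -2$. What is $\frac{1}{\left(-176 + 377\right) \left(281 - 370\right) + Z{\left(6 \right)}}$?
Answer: $- \frac{16}{286223} \approx -5.59 \cdot 10^{-5}$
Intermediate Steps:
$E{\left(F,O \right)} = - 2 F$ ($E{\left(F,O \right)} = \left(0 + F\right) \left(-2\right) = F \left(-2\right) = - 2 F$)
$Z{\left(M \right)} = \frac{1}{10 + M}$ ($Z{\left(M \right)} = \frac{1}{M - -10} = \frac{1}{M + 10} = \frac{1}{10 + M}$)
$\frac{1}{\left(-176 + 377\right) \left(281 - 370\right) + Z{\left(6 \right)}} = \frac{1}{\left(-176 + 377\right) \left(281 - 370\right) + \frac{1}{10 + 6}} = \frac{1}{201 \left(-89\right) + \frac{1}{16}} = \frac{1}{-17889 + \frac{1}{16}} = \frac{1}{- \frac{286223}{16}} = - \frac{16}{286223}$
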